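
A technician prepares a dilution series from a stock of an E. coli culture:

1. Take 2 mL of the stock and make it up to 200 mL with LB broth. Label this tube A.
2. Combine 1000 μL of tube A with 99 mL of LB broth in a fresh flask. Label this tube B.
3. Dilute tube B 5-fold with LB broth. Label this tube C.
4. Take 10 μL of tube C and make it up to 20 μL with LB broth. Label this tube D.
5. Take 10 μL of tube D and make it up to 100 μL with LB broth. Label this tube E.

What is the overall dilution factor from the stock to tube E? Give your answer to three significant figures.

Step 1: 2 mL brought to 200 mL → factor 200/2 = 100
Step 2: 1000 μL + 99 mL = 1 × 10^5 μL total → factor 1 × 10^5/1000 = 100
Step 3: 5-fold → factor 5
Step 4: 10 μL brought to 20 μL → factor 20/10 = 2
Step 5: 10 μL brought to 100 μL → factor 100/10 = 10
Overall dilution factor = 100 × 100 × 5 × 2 × 10 = 1 × 10^6

1.00 × 10^6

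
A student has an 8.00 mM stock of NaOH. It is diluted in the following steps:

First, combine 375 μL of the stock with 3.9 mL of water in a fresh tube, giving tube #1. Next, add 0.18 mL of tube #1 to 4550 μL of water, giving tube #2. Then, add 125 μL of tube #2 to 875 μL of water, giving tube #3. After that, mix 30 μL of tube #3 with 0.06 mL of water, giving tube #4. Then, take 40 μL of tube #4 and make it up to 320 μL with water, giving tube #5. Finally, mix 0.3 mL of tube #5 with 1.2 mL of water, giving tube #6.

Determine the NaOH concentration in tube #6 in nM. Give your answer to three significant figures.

Step 1: 375 μL + 3.9 mL = 4275 μL total → factor 4275/375 = 11.4
Step 2: 0.18 mL + 4550 μL = 4.73 mL total → factor 4.73/0.18 = 26.278
Step 3: 125 μL + 875 μL = 1000 μL total → factor 1000/125 = 8
Step 4: 30 μL + 0.06 mL = 90 μL total → factor 90/30 = 3
Step 5: 40 μL brought to 320 μL → factor 320/40 = 8
Step 6: 0.3 mL + 1.2 mL = 1.5 mL total → factor 1.5/0.3 = 5
Overall dilution factor = 11.4 × 26.278 × 8 × 3 × 8 × 5 = 2.8758 × 10^5
Final = 8.00 mM / 2.8758 × 10^5 = 2.782 × 10^-5 mM = 27.8 nM

27.8 nM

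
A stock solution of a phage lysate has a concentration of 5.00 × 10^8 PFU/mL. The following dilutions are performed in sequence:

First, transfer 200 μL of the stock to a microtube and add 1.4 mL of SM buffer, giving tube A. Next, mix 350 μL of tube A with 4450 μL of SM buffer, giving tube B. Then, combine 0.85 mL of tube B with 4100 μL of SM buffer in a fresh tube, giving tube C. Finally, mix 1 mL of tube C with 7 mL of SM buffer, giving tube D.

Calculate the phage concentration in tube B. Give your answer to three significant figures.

Step 1: 200 μL + 1.4 mL = 1600 μL total → factor 1600/200 = 8
Step 2: 350 μL + 4450 μL = 4800 μL total → factor 4800/350 = 13.714
Dilution factor through tube B = 8 × 13.714 = 109.71
[tube B] = 5.00 × 10^8 PFU/mL / 109.71 = 4.56 × 10^6 PFU/mL

4.56 × 10^6 PFU/mL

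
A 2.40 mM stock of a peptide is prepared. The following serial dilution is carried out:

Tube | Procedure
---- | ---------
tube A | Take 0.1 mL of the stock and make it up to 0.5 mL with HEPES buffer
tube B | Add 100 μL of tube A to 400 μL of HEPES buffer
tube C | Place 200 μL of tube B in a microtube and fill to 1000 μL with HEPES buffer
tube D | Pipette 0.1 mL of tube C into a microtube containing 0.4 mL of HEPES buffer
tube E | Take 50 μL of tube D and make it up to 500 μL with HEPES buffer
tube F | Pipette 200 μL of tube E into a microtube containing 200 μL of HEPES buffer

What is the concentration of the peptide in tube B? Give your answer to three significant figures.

Step 1: 0.1 mL brought to 0.5 mL → factor 0.5/0.1 = 5
Step 2: 100 μL + 400 μL = 500 μL total → factor 500/100 = 5
Dilution factor through tube B = 5 × 5 = 25
[tube B] = 2.40 mM / 25 = 0.0960 mM

0.0960 mM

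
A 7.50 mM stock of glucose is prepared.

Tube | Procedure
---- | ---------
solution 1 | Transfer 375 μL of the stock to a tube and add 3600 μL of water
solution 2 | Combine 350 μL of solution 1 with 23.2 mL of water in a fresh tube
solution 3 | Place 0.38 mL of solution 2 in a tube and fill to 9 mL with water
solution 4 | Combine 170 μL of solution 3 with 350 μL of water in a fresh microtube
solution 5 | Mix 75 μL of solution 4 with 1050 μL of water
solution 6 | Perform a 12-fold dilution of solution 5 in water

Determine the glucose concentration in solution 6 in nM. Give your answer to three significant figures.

Step 1: 375 μL + 3600 μL = 3975 μL total → factor 3975/375 = 10.6
Step 2: 350 μL + 23.2 mL = 23550 μL total → factor 23550/350 = 67.286
Step 3: 0.38 mL brought to 9 mL → factor 9/0.38 = 23.684
Step 4: 170 μL + 350 μL = 520 μL total → factor 520/170 = 3.0588
Step 5: 75 μL + 1050 μL = 1125 μL total → factor 1125/75 = 15
Step 6: 12-fold → factor 12
Overall dilution factor = 10.6 × 67.286 × 23.684 × 3.0588 × 15 × 12 = 9.3007 × 10^6
Final = 7.50 mM / 9.3007 × 10^6 = 8.064 × 10^-7 mM = 0.806 nM

0.806 nM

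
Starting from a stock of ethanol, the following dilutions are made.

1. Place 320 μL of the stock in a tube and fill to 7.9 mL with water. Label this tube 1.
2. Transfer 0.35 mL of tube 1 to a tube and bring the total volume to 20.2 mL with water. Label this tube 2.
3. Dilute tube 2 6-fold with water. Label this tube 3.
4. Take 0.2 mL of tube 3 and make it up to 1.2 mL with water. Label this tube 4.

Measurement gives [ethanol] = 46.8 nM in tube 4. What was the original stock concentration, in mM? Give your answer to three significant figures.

2.40 mM

Step 1: 320 μL brought to 7.9 mL → factor 7900/320 = 24.688
Step 2: 0.35 mL brought to 20.2 mL → factor 20.2/0.35 = 57.714
Step 3: 6-fold → factor 6
Step 4: 0.2 mL brought to 1.2 mL → factor 1.2/0.2 = 6
Overall dilution factor = 24.688 × 57.714 × 6 × 6 = 51294
Stock = 46.8 nM × 51294 = 2.401 × 10^6 nM = 2.40 mM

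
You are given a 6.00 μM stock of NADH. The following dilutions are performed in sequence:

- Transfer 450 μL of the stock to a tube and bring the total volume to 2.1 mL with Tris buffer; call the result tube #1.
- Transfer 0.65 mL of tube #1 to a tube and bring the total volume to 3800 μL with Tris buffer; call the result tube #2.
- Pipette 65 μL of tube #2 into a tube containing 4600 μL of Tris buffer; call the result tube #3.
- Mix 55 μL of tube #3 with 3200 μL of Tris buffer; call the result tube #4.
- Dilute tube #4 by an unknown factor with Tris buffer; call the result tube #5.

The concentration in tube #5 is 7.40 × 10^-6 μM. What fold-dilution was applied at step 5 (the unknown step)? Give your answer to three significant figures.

Step 1: 450 μL brought to 2.1 mL → factor 2100/450 = 4.6667
Step 2: 0.65 mL brought to 3800 μL → factor 3.8/0.65 = 5.8462
Step 3: 65 μL + 4600 μL = 4665 μL total → factor 4665/65 = 71.769
Step 4: 55 μL + 3200 μL = 3255 μL total → factor 3255/55 = 59.182
Step 5: unknown factor x
Product of known-step factors = 1.1588 × 10^5
Overall factor = 6.00 μM / (7.40 × 10^-6 μM) = 8.1081 × 10^5
x = 8.1081 × 10^5 / 1.1588 × 10^5 = 7.00

7.00-fold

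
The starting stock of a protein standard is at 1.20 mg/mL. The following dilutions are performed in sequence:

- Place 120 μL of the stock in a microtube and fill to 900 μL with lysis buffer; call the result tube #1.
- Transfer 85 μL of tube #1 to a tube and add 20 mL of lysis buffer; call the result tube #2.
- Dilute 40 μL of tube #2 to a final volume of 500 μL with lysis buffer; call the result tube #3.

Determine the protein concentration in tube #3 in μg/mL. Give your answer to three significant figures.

0.0542 μg/mL

Step 1: 120 μL brought to 900 μL → factor 900/120 = 7.5
Step 2: 85 μL + 20 mL = 20085 μL total → factor 20085/85 = 236.29
Step 3: 40 μL brought to 500 μL → factor 500/40 = 12.5
Overall dilution factor = 7.5 × 236.29 × 12.5 = 22153
Final = 1.20 mg/mL / 22153 = 5.417 × 10^-5 mg/mL = 0.0542 μg/mL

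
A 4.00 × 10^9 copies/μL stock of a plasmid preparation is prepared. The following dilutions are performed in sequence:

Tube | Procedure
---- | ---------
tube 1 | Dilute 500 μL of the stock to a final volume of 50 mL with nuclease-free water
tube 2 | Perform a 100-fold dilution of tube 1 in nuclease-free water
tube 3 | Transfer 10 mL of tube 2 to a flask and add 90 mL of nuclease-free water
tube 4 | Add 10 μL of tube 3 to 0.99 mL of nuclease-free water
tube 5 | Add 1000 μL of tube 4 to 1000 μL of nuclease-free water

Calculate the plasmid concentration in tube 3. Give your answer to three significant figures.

4.00 × 10^4 copies/μL

Step 1: 500 μL brought to 50 mL → factor 50000/500 = 100
Step 2: 100-fold → factor 100
Step 3: 10 mL + 90 mL = 100 mL total → factor 100/10 = 10
Dilution factor through tube 3 = 100 × 100 × 10 = 1 × 10^5
[tube 3] = 4.00 × 10^9 copies/μL / 1 × 10^5 = 4.00 × 10^4 copies/μL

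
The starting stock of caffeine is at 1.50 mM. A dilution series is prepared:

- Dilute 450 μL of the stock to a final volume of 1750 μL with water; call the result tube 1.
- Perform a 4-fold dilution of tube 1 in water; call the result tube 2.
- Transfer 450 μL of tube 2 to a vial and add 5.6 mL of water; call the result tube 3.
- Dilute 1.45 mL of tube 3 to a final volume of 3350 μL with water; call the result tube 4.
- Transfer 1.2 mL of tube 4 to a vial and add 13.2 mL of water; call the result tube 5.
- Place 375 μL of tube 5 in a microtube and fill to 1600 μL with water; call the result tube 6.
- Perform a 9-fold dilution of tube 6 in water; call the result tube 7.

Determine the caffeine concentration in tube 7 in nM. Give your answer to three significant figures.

Step 1: 450 μL brought to 1750 μL → factor 1750/450 = 3.8889
Step 2: 4-fold → factor 4
Step 3: 450 μL + 5.6 mL = 6050 μL total → factor 6050/450 = 13.444
Step 4: 1.45 mL brought to 3350 μL → factor 3.35/1.45 = 2.3103
Step 5: 1.2 mL + 13.2 mL = 14.4 mL total → factor 14.4/1.2 = 12
Step 6: 375 μL brought to 1600 μL → factor 1600/375 = 4.2667
Step 7: 9-fold → factor 9
Overall dilution factor = 3.8889 × 4 × 13.444 × 2.3103 × 12 × 4.2667 × 9 = 2.2265 × 10^5
Final = 1.50 mM / 2.2265 × 10^5 = 6.737 × 10^-6 mM = 6.74 nM

6.74 nM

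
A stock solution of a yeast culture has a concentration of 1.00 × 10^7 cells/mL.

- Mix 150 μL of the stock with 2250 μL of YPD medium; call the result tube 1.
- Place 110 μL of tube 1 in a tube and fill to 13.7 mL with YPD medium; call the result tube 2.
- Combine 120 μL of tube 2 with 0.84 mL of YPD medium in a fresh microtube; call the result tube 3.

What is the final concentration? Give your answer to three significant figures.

Step 1: 150 μL + 2250 μL = 2400 μL total → factor 2400/150 = 16
Step 2: 110 μL brought to 13.7 mL → factor 13700/110 = 124.55
Step 3: 120 μL + 0.84 mL = 960 μL total → factor 960/120 = 8
Overall dilution factor = 16 × 124.55 × 8 = 15942
Final = 1.00 × 10^7 cells/mL / 15942 = 627 cells/mL

627 cells/mL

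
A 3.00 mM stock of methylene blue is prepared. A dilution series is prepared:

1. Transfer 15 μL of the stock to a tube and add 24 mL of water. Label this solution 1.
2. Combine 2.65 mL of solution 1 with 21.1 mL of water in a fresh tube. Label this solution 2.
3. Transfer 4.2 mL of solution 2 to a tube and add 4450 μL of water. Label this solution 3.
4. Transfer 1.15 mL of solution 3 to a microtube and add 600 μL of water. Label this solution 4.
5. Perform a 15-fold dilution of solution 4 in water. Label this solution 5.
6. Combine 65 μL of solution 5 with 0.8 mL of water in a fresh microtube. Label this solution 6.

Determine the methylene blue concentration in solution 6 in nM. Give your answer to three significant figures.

0.334 nM

Step 1: 15 μL + 24 mL = 24015 μL total → factor 24015/15 = 1601
Step 2: 2.65 mL + 21.1 mL = 23.75 mL total → factor 23.75/2.65 = 8.9623
Step 3: 4.2 mL + 4450 μL = 8.65 mL total → factor 8.65/4.2 = 2.0595
Step 4: 1.15 mL + 600 μL = 1.75 mL total → factor 1.75/1.15 = 1.5217
Step 5: 15-fold → factor 15
Step 6: 65 μL + 0.8 mL = 865 μL total → factor 865/65 = 13.308
Overall dilution factor = 1601 × 8.9623 × 2.0595 × 1.5217 × 15 × 13.308 = 8.9766 × 10^6
Final = 3.00 mM / 8.9766 × 10^6 = 3.342 × 10^-7 mM = 0.334 nM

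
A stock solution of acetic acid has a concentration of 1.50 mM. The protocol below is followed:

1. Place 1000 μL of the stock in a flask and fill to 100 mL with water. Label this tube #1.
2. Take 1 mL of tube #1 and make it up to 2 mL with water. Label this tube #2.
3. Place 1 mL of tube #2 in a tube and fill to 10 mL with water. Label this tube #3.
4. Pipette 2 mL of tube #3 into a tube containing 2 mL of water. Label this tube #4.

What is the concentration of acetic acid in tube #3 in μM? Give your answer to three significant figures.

0.750 μM

Step 1: 1000 μL brought to 100 mL → factor 1 × 10^5/1000 = 100
Step 2: 1 mL brought to 2 mL → factor 2/1 = 2
Step 3: 1 mL brought to 10 mL → factor 10/1 = 10
Dilution factor through tube #3 = 100 × 2 × 10 = 2000
[tube #3] = 1.50 mM / 2000 = 0.0007500 mM = 0.750 μM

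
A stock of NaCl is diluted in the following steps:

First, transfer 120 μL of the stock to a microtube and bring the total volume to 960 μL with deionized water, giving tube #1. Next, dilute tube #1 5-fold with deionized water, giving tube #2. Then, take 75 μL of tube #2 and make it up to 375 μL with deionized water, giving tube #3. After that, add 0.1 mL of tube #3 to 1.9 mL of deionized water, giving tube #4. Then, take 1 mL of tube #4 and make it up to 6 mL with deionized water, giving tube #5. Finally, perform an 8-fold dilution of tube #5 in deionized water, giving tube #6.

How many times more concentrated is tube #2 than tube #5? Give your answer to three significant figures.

600

Step 1: 120 μL brought to 960 μL → factor 960/120 = 8
Step 2: 5-fold → factor 5
Step 3: 75 μL brought to 375 μL → factor 375/75 = 5
Step 4: 0.1 mL + 1.9 mL = 2 mL total → factor 2/0.1 = 20
Step 5: 1 mL brought to 6 mL → factor 6/1 = 6
Dilution factor to tube #2 = 40; to tube #5 = 24000
[tube #2]/[tube #5] = (factor to tube #5)/(factor to tube #2) = 24000/40 = 600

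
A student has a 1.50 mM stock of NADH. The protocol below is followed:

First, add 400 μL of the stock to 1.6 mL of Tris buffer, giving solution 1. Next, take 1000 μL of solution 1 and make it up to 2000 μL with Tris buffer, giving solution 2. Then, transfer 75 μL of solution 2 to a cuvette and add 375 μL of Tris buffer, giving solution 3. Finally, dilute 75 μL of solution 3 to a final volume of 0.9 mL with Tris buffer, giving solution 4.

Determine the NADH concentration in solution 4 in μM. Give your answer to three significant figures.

2.08 μM

Step 1: 400 μL + 1.6 mL = 2000 μL total → factor 2000/400 = 5
Step 2: 1000 μL brought to 2000 μL → factor 2000/1000 = 2
Step 3: 75 μL + 375 μL = 450 μL total → factor 450/75 = 6
Step 4: 75 μL brought to 0.9 mL → factor 900/75 = 12
Overall dilution factor = 5 × 2 × 6 × 12 = 720
Final = 1.50 mM / 720 = 0.002083 mM = 2.08 μM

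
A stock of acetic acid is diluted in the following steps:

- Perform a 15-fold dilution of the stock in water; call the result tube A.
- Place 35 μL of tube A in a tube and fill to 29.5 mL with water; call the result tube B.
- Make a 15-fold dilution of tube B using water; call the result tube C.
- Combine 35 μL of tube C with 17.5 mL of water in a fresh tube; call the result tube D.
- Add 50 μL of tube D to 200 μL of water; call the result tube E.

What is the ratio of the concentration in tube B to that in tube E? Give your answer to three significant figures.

Step 1: 15-fold → factor 15
Step 2: 35 μL brought to 29.5 mL → factor 29500/35 = 842.86
Step 3: 15-fold → factor 15
Step 4: 35 μL + 17.5 mL = 17535 μL total → factor 17535/35 = 501
Step 5: 50 μL + 200 μL = 250 μL total → factor 250/50 = 5
Dilution factor to tube B = 12643; to tube E = 4.7506 × 10^8
[tube B]/[tube E] = (factor to tube E)/(factor to tube B) = 4.7506 × 10^8/12643 = 3.76 × 10^4

3.76 × 10^4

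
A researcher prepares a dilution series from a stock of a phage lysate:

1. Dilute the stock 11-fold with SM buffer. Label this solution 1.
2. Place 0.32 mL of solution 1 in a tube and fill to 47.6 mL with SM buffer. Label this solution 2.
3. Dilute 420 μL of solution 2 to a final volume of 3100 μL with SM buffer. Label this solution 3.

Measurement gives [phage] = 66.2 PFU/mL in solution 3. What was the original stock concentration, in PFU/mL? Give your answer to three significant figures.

Step 1: 11-fold → factor 11
Step 2: 0.32 mL brought to 47.6 mL → factor 47.6/0.32 = 148.75
Step 3: 420 μL brought to 3100 μL → factor 3100/420 = 7.381
Overall dilution factor = 11 × 148.75 × 7.381 = 12077
Stock = 66.2 PFU/mL × 12077 = 8.00 × 10^5 PFU/mL

8.00 × 10^5 PFU/mL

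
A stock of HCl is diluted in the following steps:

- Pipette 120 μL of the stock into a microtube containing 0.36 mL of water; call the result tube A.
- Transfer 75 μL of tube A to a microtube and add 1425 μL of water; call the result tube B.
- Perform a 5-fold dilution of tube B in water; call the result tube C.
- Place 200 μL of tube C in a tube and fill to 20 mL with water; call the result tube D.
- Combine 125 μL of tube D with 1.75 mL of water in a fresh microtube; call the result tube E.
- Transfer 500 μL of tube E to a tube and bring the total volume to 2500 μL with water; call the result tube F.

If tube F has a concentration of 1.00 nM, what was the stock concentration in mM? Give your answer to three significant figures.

Step 1: 120 μL + 0.36 mL = 480 μL total → factor 480/120 = 4
Step 2: 75 μL + 1425 μL = 1500 μL total → factor 1500/75 = 20
Step 3: 5-fold → factor 5
Step 4: 200 μL brought to 20 mL → factor 20000/200 = 100
Step 5: 125 μL + 1.75 mL = 1875 μL total → factor 1875/125 = 15
Step 6: 500 μL brought to 2500 μL → factor 2500/500 = 5
Overall dilution factor = 4 × 20 × 5 × 100 × 15 × 5 = 3 × 10^6
Stock = 1.00 nM × 3 × 10^6 = 3.000 × 10^6 nM = 3.00 mM

3.00 mM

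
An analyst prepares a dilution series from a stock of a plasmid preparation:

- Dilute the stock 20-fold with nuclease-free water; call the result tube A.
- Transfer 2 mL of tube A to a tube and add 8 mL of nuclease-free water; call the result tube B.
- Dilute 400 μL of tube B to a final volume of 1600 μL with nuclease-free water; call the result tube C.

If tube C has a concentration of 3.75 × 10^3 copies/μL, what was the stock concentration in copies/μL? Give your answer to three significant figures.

1.50 × 10^6 copies/μL

Step 1: 20-fold → factor 20
Step 2: 2 mL + 8 mL = 10 mL total → factor 10/2 = 5
Step 3: 400 μL brought to 1600 μL → factor 1600/400 = 4
Overall dilution factor = 20 × 5 × 4 = 400
Stock = 3.75 × 10^3 copies/μL × 400 = 1.50 × 10^6 copies/μL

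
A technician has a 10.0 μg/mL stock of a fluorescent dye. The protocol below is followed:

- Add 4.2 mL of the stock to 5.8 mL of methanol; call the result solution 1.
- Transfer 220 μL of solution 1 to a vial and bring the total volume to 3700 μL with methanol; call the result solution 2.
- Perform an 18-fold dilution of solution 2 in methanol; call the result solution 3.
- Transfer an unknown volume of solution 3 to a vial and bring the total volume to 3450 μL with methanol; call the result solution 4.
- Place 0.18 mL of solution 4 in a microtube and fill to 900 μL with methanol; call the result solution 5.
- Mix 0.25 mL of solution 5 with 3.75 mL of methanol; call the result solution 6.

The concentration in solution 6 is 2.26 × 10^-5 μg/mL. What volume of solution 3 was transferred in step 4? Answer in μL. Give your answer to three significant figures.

450 μL

Step 1: 4.2 mL + 5.8 mL = 10 mL total → factor 10/4.2 = 2.381
Step 2: 220 μL brought to 3700 μL → factor 3700/220 = 16.818
Step 3: 18-fold → factor 18
Step 4: v brought to 3450 μL → factor = 3450 μL/v
Step 5: 0.18 mL brought to 900 μL → factor 0.9/0.18 = 5
Step 6: 0.25 mL + 3.75 mL = 4 mL total → factor 4/0.25 = 16
Product of known-step factors = 57662
Overall factor = 10.0 μg/mL / (2.26 × 10^-5 μg/mL) = 4.4248 × 10^5
Step-4 factor = 4.4248 × 10^5 / 57662 = 7.6736
v = 3450 μL / 7.6736 = 450 μL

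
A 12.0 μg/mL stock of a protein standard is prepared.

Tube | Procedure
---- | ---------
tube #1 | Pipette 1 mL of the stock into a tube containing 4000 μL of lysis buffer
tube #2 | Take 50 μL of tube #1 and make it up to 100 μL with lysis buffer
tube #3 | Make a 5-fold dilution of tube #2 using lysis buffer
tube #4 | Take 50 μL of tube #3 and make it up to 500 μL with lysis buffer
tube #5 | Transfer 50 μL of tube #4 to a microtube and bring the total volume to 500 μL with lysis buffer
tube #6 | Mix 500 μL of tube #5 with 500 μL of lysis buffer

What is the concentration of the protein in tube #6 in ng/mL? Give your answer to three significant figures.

1.20 ng/mL

Step 1: 1 mL + 4000 μL = 5 mL total → factor 5/1 = 5
Step 2: 50 μL brought to 100 μL → factor 100/50 = 2
Step 3: 5-fold → factor 5
Step 4: 50 μL brought to 500 μL → factor 500/50 = 10
Step 5: 50 μL brought to 500 μL → factor 500/50 = 10
Step 6: 500 μL + 500 μL = 1000 μL total → factor 1000/500 = 2
Overall dilution factor = 5 × 2 × 5 × 10 × 10 × 2 = 10000
Final = 12.0 μg/mL / 10000 = 0.001200 μg/mL = 1.20 ng/mL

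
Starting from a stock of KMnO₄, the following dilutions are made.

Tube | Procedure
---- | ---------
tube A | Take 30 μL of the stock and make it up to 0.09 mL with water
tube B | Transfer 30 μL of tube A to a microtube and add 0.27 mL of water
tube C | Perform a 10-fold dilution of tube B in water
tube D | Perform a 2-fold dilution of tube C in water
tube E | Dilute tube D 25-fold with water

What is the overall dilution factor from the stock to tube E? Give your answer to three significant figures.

1.50 × 10^4

Step 1: 30 μL brought to 0.09 mL → factor 90/30 = 3
Step 2: 30 μL + 0.27 mL = 300 μL total → factor 300/30 = 10
Step 3: 10-fold → factor 10
Step 4: 2-fold → factor 2
Step 5: 25-fold → factor 25
Overall dilution factor = 3 × 10 × 10 × 2 × 25 = 15000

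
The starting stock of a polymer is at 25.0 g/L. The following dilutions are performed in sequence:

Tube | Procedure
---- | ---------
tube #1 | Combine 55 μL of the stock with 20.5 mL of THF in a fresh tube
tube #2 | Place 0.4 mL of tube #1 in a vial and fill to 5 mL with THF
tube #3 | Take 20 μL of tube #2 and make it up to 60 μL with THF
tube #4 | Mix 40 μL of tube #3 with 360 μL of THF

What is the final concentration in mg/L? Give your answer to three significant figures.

Step 1: 55 μL + 20.5 mL = 20555 μL total → factor 20555/55 = 373.73
Step 2: 0.4 mL brought to 5 mL → factor 5/0.4 = 12.5
Step 3: 20 μL brought to 60 μL → factor 60/20 = 3
Step 4: 40 μL + 360 μL = 400 μL total → factor 400/40 = 10
Overall dilution factor = 373.73 × 12.5 × 3 × 10 = 1.4015 × 10^5
Final = 25.0 g/L / 1.4015 × 10^5 = 0.0001784 g/L = 0.178 mg/L

0.178 mg/L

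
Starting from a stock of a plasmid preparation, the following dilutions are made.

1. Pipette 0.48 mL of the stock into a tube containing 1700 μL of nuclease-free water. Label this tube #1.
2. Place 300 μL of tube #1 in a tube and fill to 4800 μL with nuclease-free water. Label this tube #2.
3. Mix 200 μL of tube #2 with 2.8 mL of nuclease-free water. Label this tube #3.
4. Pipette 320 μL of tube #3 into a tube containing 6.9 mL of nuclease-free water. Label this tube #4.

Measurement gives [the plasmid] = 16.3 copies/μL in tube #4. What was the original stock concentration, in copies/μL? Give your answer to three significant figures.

4.01 × 10^5 copies/μL

Step 1: 0.48 mL + 1700 μL = 2.18 mL total → factor 2.18/0.48 = 4.5417
Step 2: 300 μL brought to 4800 μL → factor 4800/300 = 16
Step 3: 200 μL + 2.8 mL = 3000 μL total → factor 3000/200 = 15
Step 4: 320 μL + 6.9 mL = 7220 μL total → factor 7220/320 = 22.562
Overall dilution factor = 4.5417 × 16 × 15 × 22.562 = 24593
Stock = 16.3 copies/μL × 24593 = 4.01 × 10^5 copies/μL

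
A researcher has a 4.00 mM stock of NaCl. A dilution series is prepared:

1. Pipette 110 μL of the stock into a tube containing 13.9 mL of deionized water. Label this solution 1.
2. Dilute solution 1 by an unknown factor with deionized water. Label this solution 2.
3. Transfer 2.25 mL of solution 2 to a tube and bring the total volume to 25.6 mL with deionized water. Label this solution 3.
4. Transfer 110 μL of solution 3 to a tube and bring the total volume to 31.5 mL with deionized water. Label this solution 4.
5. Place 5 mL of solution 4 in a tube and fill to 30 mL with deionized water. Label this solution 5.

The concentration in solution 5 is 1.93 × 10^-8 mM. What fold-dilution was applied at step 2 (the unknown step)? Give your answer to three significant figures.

83.2-fold

Step 1: 110 μL + 13.9 mL = 14010 μL total → factor 14010/110 = 127.36
Step 2: unknown factor x
Step 3: 2.25 mL brought to 25.6 mL → factor 25.6/2.25 = 11.378
Step 4: 110 μL brought to 31.5 mL → factor 31500/110 = 286.36
Step 5: 5 mL brought to 30 mL → factor 30/5 = 6
Product of known-step factors = 2.4898 × 10^6
Overall factor = 4.00 mM / (1.93 × 10^-8 mM) = 2.0725 × 10^8
x = 2.0725 × 10^8 / 2.4898 × 10^6 = 83.2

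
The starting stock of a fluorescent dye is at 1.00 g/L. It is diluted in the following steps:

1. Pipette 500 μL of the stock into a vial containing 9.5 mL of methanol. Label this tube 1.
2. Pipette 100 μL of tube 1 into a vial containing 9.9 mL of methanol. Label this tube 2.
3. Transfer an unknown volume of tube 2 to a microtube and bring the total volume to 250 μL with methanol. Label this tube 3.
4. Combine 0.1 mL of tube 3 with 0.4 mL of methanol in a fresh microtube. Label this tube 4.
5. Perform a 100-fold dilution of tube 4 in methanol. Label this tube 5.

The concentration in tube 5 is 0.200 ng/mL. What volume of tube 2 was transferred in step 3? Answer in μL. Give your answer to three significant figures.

50.0 μL

Step 1: 500 μL + 9.5 mL = 10000 μL total → factor 10000/500 = 20
Step 2: 100 μL + 9.9 mL = 10000 μL total → factor 10000/100 = 100
Step 3: v brought to 250 μL → factor = 250 μL/v
Step 4: 0.1 mL + 0.4 mL = 0.5 mL total → factor 0.5/0.1 = 5
Step 5: 100-fold → factor 100
Product of known-step factors = 1 × 10^6
Overall factor = 1.00 g/L / (0.200 ng/mL) = 5 × 10^6
Step-3 factor = 5 × 10^6 / 1 × 10^6 = 5
v = 250 μL / 5 = 50.0 μL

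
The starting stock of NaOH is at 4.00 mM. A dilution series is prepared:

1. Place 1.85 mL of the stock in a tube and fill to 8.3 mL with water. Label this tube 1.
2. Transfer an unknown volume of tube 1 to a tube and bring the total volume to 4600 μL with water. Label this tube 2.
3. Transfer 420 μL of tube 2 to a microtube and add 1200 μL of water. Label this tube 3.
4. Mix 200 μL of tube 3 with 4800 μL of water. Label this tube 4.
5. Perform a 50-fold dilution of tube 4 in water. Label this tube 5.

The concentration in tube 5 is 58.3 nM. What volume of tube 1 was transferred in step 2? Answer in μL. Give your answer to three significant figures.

1.45 × 10^3 μL

Step 1: 1.85 mL brought to 8.3 mL → factor 8.3/1.85 = 4.4865
Step 2: v brought to 4600 μL → factor = 4600 μL/v
Step 3: 420 μL + 1200 μL = 1620 μL total → factor 1620/420 = 3.8571
Step 4: 200 μL + 4800 μL = 5000 μL total → factor 5000/200 = 25
Step 5: 50-fold → factor 50
Product of known-step factors = 21631
Overall factor = 4.00 mM / (58.3 nM) = 68611
Step-2 factor = 68611 / 21631 = 3.1718
v = 4600 μL / 3.1718 = 1.45 × 10^3 μL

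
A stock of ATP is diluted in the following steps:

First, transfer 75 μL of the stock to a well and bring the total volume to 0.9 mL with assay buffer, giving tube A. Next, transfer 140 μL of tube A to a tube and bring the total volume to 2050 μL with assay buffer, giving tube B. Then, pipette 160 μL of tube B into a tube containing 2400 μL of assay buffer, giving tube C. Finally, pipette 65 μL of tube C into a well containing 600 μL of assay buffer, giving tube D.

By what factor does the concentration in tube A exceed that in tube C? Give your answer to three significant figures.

234

Step 1: 75 μL brought to 0.9 mL → factor 900/75 = 12
Step 2: 140 μL brought to 2050 μL → factor 2050/140 = 14.643
Step 3: 160 μL + 2400 μL = 2560 μL total → factor 2560/160 = 16
Dilution factor to tube A = 12; to tube C = 2811.4
[tube A]/[tube C] = (factor to tube C)/(factor to tube A) = 2811.4/12 = 234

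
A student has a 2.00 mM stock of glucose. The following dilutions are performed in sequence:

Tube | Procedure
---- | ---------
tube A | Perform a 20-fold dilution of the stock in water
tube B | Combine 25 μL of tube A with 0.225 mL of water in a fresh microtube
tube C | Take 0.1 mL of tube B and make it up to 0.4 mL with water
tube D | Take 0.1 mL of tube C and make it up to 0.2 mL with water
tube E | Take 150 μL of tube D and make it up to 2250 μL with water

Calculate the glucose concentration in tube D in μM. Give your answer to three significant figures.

1.25 μM

Step 1: 20-fold → factor 20
Step 2: 25 μL + 0.225 mL = 250 μL total → factor 250/25 = 10
Step 3: 0.1 mL brought to 0.4 mL → factor 0.4/0.1 = 4
Step 4: 0.1 mL brought to 0.2 mL → factor 0.2/0.1 = 2
Dilution factor through tube D = 20 × 10 × 4 × 2 = 1600
[tube D] = 2.00 mM / 1600 = 0.001250 mM = 1.25 μM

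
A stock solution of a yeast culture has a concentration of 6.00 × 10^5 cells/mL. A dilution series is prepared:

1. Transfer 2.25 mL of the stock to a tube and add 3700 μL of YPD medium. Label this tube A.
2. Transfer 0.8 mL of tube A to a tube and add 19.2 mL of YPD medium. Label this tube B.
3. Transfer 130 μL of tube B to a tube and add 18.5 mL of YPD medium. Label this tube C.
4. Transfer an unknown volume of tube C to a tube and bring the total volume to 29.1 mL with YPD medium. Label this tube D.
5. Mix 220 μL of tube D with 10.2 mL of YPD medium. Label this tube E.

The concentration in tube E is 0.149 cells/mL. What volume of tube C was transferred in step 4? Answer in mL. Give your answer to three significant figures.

Step 1: 2.25 mL + 3700 μL = 5.95 mL total → factor 5.95/2.25 = 2.6444
Step 2: 0.8 mL + 19.2 mL = 20 mL total → factor 20/0.8 = 25
Step 3: 130 μL + 18.5 mL = 18630 μL total → factor 18630/130 = 143.31
Step 4: v brought to 29.1 mL → factor = 29.1 mL/v
Step 5: 220 μL + 10.2 mL = 10420 μL total → factor 10420/220 = 47.364
Product of known-step factors = 4.4873 × 10^5
Overall factor = 6.00 × 10^5 cells/mL / (0.149 cells/mL) = 4.0268 × 10^6
Step-4 factor = 4.0268 × 10^6 / 4.4873 × 10^5 = 8.9738
v = 29.1 mL / 8.9738 = 3.24 mL

3.24 mL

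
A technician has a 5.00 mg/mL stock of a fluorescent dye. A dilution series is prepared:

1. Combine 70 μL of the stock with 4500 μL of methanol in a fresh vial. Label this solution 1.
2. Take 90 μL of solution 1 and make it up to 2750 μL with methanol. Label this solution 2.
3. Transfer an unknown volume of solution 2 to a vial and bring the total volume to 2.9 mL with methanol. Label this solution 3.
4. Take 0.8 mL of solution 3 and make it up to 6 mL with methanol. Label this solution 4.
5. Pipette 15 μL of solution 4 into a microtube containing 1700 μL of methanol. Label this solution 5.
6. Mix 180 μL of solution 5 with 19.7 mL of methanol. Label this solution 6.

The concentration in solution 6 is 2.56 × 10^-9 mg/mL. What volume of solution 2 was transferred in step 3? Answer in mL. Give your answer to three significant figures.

Step 1: 70 μL + 4500 μL = 4570 μL total → factor 4570/70 = 65.286
Step 2: 90 μL brought to 2750 μL → factor 2750/90 = 30.556
Step 3: v brought to 2.9 mL → factor = 2.9 mL/v
Step 4: 0.8 mL brought to 6 mL → factor 6/0.8 = 7.5
Step 5: 15 μL + 1700 μL = 1715 μL total → factor 1715/15 = 114.33
Step 6: 180 μL + 19.7 mL = 19880 μL total → factor 19880/180 = 110.44
Product of known-step factors = 1.8892 × 10^8
Overall factor = 5.00 mg/mL / (2.56 × 10^-9 mg/mL) = 1.9531 × 10^9
Step-3 factor = 1.9531 × 10^9 / 1.8892 × 10^8 = 10.338
v = 2.9 mL / 10.338 = 0.281 mL

0.281 mL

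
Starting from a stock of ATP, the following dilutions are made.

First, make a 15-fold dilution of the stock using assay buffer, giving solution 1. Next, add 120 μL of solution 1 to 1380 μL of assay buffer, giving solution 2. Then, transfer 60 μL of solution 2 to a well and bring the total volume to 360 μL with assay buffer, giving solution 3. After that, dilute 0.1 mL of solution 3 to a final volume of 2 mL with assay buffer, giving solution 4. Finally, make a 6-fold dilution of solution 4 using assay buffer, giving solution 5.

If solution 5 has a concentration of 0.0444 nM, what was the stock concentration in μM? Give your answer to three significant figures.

5.99 μM

Step 1: 15-fold → factor 15
Step 2: 120 μL + 1380 μL = 1500 μL total → factor 1500/120 = 12.5
Step 3: 60 μL brought to 360 μL → factor 360/60 = 6
Step 4: 0.1 mL brought to 2 mL → factor 2/0.1 = 20
Step 5: 6-fold → factor 6
Overall dilution factor = 15 × 12.5 × 6 × 20 × 6 = 1.35 × 10^5
Stock = 0.0444 nM × 1.35 × 10^5 = 5994 nM = 5.99 μM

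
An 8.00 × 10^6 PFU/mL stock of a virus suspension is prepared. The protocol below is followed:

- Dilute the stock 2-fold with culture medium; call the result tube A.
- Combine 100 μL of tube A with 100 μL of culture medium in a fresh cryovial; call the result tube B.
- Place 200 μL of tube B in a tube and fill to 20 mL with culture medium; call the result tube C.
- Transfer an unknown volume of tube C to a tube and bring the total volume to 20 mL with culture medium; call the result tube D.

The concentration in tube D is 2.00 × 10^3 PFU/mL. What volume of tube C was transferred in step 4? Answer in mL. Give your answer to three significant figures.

2.00 mL

Step 1: 2-fold → factor 2
Step 2: 100 μL + 100 μL = 200 μL total → factor 200/100 = 2
Step 3: 200 μL brought to 20 mL → factor 20000/200 = 100
Step 4: v brought to 20 mL → factor = 20 mL/v
Product of known-step factors = 400
Overall factor = 8.00 × 10^6 PFU/mL / (2.00 × 10^3 PFU/mL) = 4000
Step-4 factor = 4000 / 400 = 10
v = 20 mL / 10 = 2.00 mL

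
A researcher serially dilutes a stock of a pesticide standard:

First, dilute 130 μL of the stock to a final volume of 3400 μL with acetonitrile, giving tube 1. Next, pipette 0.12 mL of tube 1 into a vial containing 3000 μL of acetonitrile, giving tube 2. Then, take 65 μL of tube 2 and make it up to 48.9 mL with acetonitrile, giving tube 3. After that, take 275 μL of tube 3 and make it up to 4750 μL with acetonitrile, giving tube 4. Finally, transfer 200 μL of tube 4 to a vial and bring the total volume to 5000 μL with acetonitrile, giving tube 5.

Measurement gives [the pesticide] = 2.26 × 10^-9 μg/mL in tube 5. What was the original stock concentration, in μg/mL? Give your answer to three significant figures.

Step 1: 130 μL brought to 3400 μL → factor 3400/130 = 26.154
Step 2: 0.12 mL + 3000 μL = 3.12 mL total → factor 3.12/0.12 = 26
Step 3: 65 μL brought to 48.9 mL → factor 48900/65 = 752.31
Step 4: 275 μL brought to 4750 μL → factor 4750/275 = 17.273
Step 5: 200 μL brought to 5000 μL → factor 5000/200 = 25
Overall dilution factor = 26.154 × 26 × 752.31 × 17.273 × 25 = 2.209 × 10^8
Stock = 2.26 × 10^-9 μg/mL × 2.209 × 10^8 = 0.499 μg/mL

0.499 μg/mL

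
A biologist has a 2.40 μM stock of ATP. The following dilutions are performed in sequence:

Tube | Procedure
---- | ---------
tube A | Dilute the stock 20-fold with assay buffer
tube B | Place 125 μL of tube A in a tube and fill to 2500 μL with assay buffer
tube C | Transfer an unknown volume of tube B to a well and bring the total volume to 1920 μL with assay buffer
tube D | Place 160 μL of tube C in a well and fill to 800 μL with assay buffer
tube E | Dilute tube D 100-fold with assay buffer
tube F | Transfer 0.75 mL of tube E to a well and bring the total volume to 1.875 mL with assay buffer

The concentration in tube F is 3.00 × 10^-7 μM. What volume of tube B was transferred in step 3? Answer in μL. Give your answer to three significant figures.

120 μL

Step 1: 20-fold → factor 20
Step 2: 125 μL brought to 2500 μL → factor 2500/125 = 20
Step 3: v brought to 1920 μL → factor = 1920 μL/v
Step 4: 160 μL brought to 800 μL → factor 800/160 = 5
Step 5: 100-fold → factor 100
Step 6: 0.75 mL brought to 1.875 mL → factor 1.875/0.75 = 2.5
Product of known-step factors = 5 × 10^5
Overall factor = 2.40 μM / (3.00 × 10^-7 μM) = 8 × 10^6
Step-3 factor = 8 × 10^6 / 5 × 10^5 = 16
v = 1920 μL / 16 = 120 μL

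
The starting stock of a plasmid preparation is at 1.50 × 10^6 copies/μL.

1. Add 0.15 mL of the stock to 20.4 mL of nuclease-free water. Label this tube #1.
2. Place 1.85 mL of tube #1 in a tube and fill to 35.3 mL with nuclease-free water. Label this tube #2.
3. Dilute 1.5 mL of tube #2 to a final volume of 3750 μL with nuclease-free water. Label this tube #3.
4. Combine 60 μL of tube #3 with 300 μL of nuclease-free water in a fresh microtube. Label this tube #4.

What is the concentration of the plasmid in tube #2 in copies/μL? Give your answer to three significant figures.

Step 1: 0.15 mL + 20.4 mL = 20.55 mL total → factor 20.55/0.15 = 137
Step 2: 1.85 mL brought to 35.3 mL → factor 35.3/1.85 = 19.081
Dilution factor through tube #2 = 137 × 19.081 = 2614.1
[tube #2] = 1.50 × 10^6 copies/μL / 2614.1 = 574 copies/μL

574 copies/μL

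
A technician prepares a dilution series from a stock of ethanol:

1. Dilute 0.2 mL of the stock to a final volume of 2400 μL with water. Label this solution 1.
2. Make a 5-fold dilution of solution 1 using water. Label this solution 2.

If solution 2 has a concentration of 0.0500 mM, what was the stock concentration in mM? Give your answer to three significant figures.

Step 1: 0.2 mL brought to 2400 μL → factor 2.4/0.2 = 12
Step 2: 5-fold → factor 5
Overall dilution factor = 12 × 5 = 60
Stock = 0.0500 mM × 60 = 3.00 mM

3.00 mM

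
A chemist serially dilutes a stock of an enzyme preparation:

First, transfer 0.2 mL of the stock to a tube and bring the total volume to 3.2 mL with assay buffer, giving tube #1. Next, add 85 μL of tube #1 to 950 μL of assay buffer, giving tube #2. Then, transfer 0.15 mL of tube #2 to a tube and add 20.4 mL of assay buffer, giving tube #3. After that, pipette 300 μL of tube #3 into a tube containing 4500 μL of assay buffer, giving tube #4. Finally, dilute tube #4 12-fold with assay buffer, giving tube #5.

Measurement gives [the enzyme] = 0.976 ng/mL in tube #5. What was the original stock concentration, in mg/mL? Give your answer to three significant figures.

Step 1: 0.2 mL brought to 3.2 mL → factor 3.2/0.2 = 16
Step 2: 85 μL + 950 μL = 1035 μL total → factor 1035/85 = 12.176
Step 3: 0.15 mL + 20.4 mL = 20.55 mL total → factor 20.55/0.15 = 137
Step 4: 300 μL + 4500 μL = 4800 μL total → factor 4800/300 = 16
Step 5: 12-fold → factor 12
Overall dilution factor = 16 × 12.176 × 137 × 16 × 12 = 5.1246 × 10^6
Stock = 0.976 ng/mL × 5.1246 × 10^6 = 5.002 × 10^6 ng/mL = 5.00 mg/mL

5.00 mg/mL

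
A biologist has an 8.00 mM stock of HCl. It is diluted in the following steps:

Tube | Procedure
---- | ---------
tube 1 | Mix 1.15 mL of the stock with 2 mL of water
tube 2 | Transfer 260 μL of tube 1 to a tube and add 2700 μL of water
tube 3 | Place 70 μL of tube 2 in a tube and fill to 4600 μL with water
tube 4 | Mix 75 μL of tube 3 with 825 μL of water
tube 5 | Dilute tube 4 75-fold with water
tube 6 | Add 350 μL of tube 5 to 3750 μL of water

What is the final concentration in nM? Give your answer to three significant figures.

0.370 nM

Step 1: 1.15 mL + 2 mL = 3.15 mL total → factor 3.15/1.15 = 2.7391
Step 2: 260 μL + 2700 μL = 2960 μL total → factor 2960/260 = 11.385
Step 3: 70 μL brought to 4600 μL → factor 4600/70 = 65.714
Step 4: 75 μL + 825 μL = 900 μL total → factor 900/75 = 12
Step 5: 75-fold → factor 75
Step 6: 350 μL + 3750 μL = 4100 μL total → factor 4100/350 = 11.714
Overall dilution factor = 2.7391 × 11.385 × 65.714 × 12 × 75 × 11.714 = 2.1605 × 10^7
Final = 8.00 mM / 2.1605 × 10^7 = 3.703 × 10^-7 mM = 0.370 nM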